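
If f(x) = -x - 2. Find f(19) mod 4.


3


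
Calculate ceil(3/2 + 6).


3/2 = 1.5
1.5 + 6 = 7.5
ceil(7.5) = 8

8


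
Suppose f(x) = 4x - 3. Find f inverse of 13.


Solve 4x - 3 = 13
x = (13 + 3) / 4 = 4

4


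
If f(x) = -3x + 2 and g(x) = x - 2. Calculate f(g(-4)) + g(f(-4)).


f(g(-4)) = 20
g(f(-4)) = 12
Sum = 32

32


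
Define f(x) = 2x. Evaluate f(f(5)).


20


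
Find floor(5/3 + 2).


5/3 = 1.6667
1.6667 + 2 = 3.6667
floor(3.6667) = 3

3


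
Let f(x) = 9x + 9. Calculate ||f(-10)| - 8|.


f(-10) = -81
|-81| = 81
|81 - 8| = 73

73


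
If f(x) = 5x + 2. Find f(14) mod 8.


0


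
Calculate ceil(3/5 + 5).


3/5 = 0.6
0.6 + 5 = 5.6
ceil(5.6) = 6

6


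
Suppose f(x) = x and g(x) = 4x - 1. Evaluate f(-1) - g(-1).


4


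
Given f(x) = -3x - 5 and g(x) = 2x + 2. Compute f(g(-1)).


g(-1) = 0
f(0) = -5

-5


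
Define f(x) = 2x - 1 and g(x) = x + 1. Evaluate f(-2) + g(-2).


f(-2) = -5
g(-2) = -1
Sum = -6

-6


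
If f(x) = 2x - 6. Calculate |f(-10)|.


f(-10) = -26
|-26| = 26

26


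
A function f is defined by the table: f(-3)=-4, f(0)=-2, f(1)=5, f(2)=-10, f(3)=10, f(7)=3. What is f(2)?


Reading from the table at x = 2

-10


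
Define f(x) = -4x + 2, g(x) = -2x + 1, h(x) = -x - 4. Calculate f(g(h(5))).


h(5) = -9
g(-9) = 19
f(19) = -74

-74


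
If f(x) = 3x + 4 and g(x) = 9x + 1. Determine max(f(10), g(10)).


f(10) = 34
g(10) = 91
max = 91

91


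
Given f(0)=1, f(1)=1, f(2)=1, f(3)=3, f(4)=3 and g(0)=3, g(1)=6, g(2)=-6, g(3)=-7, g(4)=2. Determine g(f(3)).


f(3) = 3
g(3) = -7

-7


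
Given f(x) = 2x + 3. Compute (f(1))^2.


f(1) = 5
(5)^2 = 25

25


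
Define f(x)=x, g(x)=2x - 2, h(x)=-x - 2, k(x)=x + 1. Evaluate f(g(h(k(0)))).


k(0) = 1
h(1) = -3
g(-3) = -8
f(-8) = -8

-8


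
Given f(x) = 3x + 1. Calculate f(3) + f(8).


f(3) = 10
f(8) = 25
Sum = 35

35


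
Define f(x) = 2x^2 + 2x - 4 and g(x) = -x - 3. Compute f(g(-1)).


g(-1) = -2
f(-2) = 2*(-2)^2 + 2*(-2) - 4 = 0

0


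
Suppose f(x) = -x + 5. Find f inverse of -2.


7


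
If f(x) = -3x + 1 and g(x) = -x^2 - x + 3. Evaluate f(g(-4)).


g(-4) = -9
f(-9) = 28

28


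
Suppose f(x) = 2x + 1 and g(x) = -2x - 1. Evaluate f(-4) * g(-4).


f(-4) = -7
g(-4) = 7
Product = -49

-49


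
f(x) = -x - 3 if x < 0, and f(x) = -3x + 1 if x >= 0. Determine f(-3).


0


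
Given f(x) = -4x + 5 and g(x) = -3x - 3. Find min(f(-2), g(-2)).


f(-2) = 13
g(-2) = 3
min = 3

3


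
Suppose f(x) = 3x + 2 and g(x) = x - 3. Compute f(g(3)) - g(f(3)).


f(g(3)) = 2
g(f(3)) = 8
Difference = -6

-6


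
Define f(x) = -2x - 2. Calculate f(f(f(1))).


f(1) = -4
f(-4) = 6
f(6) = -14

-14


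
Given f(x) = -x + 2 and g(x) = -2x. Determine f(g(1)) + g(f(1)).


f(g(1)) = 4
g(f(1)) = -2
Sum = 2

2


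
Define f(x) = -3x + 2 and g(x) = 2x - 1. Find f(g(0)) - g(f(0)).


2


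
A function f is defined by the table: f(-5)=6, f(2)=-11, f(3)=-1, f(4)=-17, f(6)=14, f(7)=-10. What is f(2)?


Reading from the table at x = 2

-11


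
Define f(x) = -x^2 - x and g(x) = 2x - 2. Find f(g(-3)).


-56


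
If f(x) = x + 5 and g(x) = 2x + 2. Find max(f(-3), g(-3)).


f(-3) = 2
g(-3) = -4
max = 2

2


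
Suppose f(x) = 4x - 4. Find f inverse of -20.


-4


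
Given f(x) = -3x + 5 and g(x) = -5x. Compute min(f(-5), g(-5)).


f(-5) = 20
g(-5) = 25
min = 20

20


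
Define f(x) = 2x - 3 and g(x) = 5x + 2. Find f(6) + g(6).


41


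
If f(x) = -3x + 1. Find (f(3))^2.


f(3) = -8
(-8)^2 = 64

64


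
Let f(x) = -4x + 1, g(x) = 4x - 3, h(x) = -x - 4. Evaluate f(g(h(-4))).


h(-4) = 0
g(0) = -3
f(-3) = 13

13


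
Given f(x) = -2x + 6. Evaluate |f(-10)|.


f(-10) = 26
|26| = 26

26


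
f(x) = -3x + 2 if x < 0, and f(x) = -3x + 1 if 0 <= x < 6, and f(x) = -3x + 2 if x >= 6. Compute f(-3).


-3 satisfies x < 0
f(-3) = 11

11


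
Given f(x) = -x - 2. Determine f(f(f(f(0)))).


f(0) = -2
f(-2) = 0
f(0) = -2
f(-2) = 0

0


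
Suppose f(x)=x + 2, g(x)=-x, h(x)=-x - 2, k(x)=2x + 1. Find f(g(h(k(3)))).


11


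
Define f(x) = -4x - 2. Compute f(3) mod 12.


f(3) = -14
-14 mod 12 = 10

10


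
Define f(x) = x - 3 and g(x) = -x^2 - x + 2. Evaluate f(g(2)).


g(2) = -4
f(-4) = -7

-7


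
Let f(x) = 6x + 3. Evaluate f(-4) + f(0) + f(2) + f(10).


60


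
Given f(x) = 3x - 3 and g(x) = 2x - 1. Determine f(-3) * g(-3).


f(-3) = -12
g(-3) = -7
Product = 84

84


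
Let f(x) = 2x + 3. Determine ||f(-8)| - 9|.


f(-8) = -13
|-13| = 13
|13 - 9| = 4

4


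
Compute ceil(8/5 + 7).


8/5 = 1.6
1.6 + 7 = 8.6
ceil(8.6) = 9

9


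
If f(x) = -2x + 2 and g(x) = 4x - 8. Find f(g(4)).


g(4) = 8
f(8) = -14

-14


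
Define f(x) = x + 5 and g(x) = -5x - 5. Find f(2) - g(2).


f(2) = 7
g(2) = -15
Difference = 22

22


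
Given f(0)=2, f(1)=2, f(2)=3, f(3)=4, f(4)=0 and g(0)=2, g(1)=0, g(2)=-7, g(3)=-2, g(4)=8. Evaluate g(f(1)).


-7


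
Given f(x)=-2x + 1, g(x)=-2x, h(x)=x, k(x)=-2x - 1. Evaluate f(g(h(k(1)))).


k(1) = -3
h(-3) = -3
g(-3) = 6
f(6) = -11

-11


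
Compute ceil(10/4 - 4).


-1


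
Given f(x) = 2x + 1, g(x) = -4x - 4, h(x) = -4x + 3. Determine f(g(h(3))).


65


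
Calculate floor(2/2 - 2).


2/2 = 1
1 - 2 = -1
floor(-1) = -1

-1


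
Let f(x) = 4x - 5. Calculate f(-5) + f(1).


f(-5) = -25
f(1) = -1
Sum = -26

-26


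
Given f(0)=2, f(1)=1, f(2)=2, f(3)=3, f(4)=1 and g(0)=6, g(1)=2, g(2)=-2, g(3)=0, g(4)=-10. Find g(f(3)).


f(3) = 3
g(3) = 0

0


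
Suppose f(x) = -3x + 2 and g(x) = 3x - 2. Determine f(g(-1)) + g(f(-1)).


30


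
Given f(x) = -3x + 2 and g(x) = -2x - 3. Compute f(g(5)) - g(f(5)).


f(g(5)) = 41
g(f(5)) = 23
Difference = 18

18


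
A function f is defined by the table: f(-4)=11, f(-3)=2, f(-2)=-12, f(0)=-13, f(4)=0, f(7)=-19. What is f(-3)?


Reading from the table at x = -3

2


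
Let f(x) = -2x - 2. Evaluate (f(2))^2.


f(2) = -6
(-6)^2 = 36

36


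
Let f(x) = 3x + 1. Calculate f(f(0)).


4


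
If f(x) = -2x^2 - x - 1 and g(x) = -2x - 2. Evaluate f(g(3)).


g(3) = -8
f(-8) = (-2)*(-8)^2 - 1*(-8) - 1 = -121

-121


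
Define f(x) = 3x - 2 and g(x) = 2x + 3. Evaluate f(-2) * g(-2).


f(-2) = -8
g(-2) = -1
Product = 8

8


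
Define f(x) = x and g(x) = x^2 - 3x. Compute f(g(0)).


g(0) = 0
f(0) = 0

0


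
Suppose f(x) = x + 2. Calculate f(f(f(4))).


f(4) = 6
f(6) = 8
f(8) = 10

10


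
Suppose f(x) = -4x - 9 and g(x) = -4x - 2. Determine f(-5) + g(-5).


f(-5) = 11
g(-5) = 18
Sum = 29

29


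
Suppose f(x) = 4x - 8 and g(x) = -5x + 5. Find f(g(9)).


g(9) = -40
f(-40) = -168

-168


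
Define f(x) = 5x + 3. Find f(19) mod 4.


f(19) = 98
98 mod 4 = 2

2


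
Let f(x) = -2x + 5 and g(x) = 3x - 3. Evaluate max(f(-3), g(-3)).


11


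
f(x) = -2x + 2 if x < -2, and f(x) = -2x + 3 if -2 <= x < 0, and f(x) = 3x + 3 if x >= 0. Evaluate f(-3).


-3 satisfies x < -2
f(-3) = 8

8


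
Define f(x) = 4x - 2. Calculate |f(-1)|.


f(-1) = -6
|-6| = 6

6


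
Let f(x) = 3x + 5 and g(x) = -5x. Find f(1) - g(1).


f(1) = 8
g(1) = -5
Difference = 13

13


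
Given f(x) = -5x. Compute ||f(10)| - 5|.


45


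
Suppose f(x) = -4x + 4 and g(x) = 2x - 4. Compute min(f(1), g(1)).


f(1) = 0
g(1) = -2
min = -2

-2


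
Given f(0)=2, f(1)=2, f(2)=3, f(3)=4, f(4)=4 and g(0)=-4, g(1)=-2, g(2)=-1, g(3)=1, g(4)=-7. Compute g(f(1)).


-1


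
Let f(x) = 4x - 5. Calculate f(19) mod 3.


f(19) = 71
71 mod 3 = 2

2


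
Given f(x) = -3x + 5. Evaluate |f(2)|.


f(2) = -1
|-1| = 1

1


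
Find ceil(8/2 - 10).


8/2 = 4
4 - 10 = -6
ceil(-6) = -6

-6


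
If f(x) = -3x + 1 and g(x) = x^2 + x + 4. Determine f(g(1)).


g(1) = 6
f(6) = -17

-17


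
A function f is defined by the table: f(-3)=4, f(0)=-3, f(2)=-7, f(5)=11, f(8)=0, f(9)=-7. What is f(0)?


Reading from the table at x = 0

-3


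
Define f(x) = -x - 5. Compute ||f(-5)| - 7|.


7


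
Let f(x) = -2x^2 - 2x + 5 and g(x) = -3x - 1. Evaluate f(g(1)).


g(1) = -4
f(-4) = (-2)*(-4)^2 - 2*(-4) + 5 = -19

-19


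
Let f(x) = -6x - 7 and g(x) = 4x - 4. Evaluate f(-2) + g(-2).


f(-2) = 5
g(-2) = -12
Sum = -7

-7


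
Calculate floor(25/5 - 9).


25/5 = 5
5 - 9 = -4
floor(-4) = -4

-4


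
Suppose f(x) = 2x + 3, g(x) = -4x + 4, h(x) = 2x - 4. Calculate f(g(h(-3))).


h(-3) = -10
g(-10) = 44
f(44) = 91

91


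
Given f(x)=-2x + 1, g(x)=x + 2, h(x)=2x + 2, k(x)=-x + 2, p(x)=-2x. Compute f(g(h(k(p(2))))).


p(2) = -4
k(-4) = 6
h(6) = 14
g(14) = 16
f(16) = -31

-31


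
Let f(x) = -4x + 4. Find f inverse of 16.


Solve -4x + 4 = 16
x = (16 - 4) / (-4) = -3

-3


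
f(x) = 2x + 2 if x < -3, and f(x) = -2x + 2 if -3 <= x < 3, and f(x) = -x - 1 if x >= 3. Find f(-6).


-6 satisfies x < -3
f(-6) = -10

-10


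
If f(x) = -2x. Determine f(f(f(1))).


-8


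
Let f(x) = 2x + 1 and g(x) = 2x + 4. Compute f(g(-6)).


g(-6) = -8
f(-8) = -15

-15


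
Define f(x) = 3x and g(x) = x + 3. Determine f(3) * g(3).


f(3) = 9
g(3) = 6
Product = 54

54


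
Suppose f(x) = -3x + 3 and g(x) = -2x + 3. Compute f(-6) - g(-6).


f(-6) = 21
g(-6) = 15
Difference = 6

6


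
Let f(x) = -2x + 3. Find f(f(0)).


f(0) = 3
f(3) = -3

-3


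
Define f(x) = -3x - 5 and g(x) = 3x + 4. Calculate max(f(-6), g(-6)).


f(-6) = 13
g(-6) = -14
max = 13

13


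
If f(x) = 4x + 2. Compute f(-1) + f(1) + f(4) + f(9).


f(-1) = -2
f(1) = 6
f(4) = 18
f(9) = 38
Sum = 60

60


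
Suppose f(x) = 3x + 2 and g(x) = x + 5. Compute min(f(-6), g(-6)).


f(-6) = -16
g(-6) = -1
min = -16

-16


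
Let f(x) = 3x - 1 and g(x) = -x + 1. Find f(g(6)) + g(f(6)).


-32


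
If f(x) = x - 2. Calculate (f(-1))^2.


f(-1) = -3
(-3)^2 = 9

9


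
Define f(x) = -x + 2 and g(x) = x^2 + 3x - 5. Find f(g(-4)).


g(-4) = -1
f(-1) = 3

3


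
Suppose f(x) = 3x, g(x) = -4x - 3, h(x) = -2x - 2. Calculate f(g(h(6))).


h(6) = -14
g(-14) = 53
f(53) = 159

159


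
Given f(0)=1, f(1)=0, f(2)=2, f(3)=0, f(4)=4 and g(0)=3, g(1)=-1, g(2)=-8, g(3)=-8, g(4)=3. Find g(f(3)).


f(3) = 0
g(0) = 3

3


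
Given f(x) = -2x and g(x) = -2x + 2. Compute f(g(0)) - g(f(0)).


-6


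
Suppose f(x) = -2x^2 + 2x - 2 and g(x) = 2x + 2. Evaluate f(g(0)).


g(0) = 2
f(2) = (-2)*(2)^2 + 2*(2) - 2 = -6

-6


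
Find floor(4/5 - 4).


4/5 = 0.8
0.8 - 4 = -3.2
floor(-3.2) = -4

-4


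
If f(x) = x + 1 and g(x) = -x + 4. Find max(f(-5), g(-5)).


f(-5) = -4
g(-5) = 9
max = 9

9


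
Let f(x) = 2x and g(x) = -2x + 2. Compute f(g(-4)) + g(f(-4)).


f(g(-4)) = 20
g(f(-4)) = 18
Sum = 38

38


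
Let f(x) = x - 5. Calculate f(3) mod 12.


10


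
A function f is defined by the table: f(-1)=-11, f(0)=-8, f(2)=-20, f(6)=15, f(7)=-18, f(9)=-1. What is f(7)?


Reading from the table at x = 7

-18


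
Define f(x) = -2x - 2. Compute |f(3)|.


8


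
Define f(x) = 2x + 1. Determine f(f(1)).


f(1) = 3
f(3) = 7

7


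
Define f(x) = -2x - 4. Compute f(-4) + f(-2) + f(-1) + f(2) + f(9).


f(-4) = 4
f(-2) = 0
f(-1) = -2
f(2) = -8
f(9) = -22
Sum = -28

-28


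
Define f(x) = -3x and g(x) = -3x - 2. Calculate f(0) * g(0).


0


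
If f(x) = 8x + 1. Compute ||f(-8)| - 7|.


56


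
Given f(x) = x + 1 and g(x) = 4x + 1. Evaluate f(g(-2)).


g(-2) = -7
f(-7) = -6

-6


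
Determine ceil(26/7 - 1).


26/7 = 3.7143
3.7143 - 1 = 2.7143
ceil(2.7143) = 3

3


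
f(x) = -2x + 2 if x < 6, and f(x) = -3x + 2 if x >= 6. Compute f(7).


7 satisfies x >= 6
f(7) = -19

-19


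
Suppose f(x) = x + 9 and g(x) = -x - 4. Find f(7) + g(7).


5


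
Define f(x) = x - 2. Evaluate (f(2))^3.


f(2) = 0
(0)^3 = 0

0


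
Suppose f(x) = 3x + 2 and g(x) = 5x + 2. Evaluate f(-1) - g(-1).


f(-1) = -1
g(-1) = -3
Difference = 2

2


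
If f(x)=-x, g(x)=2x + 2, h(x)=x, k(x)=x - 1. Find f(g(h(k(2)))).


-4


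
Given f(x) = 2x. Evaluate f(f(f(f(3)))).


f(3) = 6
f(6) = 12
f(12) = 24
f(24) = 48

48


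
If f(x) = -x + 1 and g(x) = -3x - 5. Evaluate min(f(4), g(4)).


f(4) = -3
g(4) = -17
min = -17

-17


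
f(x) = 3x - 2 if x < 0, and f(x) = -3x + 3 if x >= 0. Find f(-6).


-6 satisfies x < 0
f(-6) = -20

-20


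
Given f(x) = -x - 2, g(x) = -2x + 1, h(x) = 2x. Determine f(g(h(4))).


h(4) = 8
g(8) = -15
f(-15) = 13

13


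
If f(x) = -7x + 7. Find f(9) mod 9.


f(9) = -56
-56 mod 9 = 7

7


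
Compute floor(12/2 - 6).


12/2 = 6
6 - 6 = 0
floor(0) = 0

0


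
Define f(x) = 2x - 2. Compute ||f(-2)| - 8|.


f(-2) = -6
|-6| = 6
|6 - 8| = 2

2


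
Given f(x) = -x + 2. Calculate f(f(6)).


f(6) = -4
f(-4) = 6

6


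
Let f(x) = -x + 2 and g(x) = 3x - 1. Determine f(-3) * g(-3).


f(-3) = 5
g(-3) = -10
Product = -50

-50


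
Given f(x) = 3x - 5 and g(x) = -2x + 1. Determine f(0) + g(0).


f(0) = -5
g(0) = 1
Sum = -4

-4


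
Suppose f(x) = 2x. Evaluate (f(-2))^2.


f(-2) = -4
(-4)^2 = 16

16


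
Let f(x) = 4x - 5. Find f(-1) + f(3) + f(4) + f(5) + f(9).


f(-1) = -9
f(3) = 7
f(4) = 11
f(5) = 15
f(9) = 31
Sum = 55

55


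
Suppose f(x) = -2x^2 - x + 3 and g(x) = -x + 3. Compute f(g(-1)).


g(-1) = 4
f(4) = (-2)*(4)^2 - 1*(4) + 3 = -33

-33


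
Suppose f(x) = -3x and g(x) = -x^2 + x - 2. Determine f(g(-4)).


g(-4) = -22
f(-22) = 66

66


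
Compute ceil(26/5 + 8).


14


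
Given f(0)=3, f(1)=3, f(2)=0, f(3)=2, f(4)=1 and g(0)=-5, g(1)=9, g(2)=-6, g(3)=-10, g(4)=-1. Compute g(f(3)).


f(3) = 2
g(2) = -6

-6


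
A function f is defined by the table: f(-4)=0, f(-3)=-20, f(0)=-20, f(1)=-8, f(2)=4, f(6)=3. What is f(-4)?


Reading from the table at x = -4

0


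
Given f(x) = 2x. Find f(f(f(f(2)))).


f(2) = 4
f(4) = 8
f(8) = 16
f(16) = 32

32


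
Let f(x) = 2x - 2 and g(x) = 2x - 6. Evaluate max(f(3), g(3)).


f(3) = 4
g(3) = 0
max = 4

4


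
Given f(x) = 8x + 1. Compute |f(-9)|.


f(-9) = -71
|-71| = 71

71


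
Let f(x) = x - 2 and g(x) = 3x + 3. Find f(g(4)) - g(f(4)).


4


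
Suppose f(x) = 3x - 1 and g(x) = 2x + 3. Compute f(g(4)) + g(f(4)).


57


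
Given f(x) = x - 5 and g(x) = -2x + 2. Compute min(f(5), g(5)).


f(5) = 0
g(5) = -8
min = -8

-8


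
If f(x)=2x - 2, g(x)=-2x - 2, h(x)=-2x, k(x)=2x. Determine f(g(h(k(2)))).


k(2) = 4
h(4) = -8
g(-8) = 14
f(14) = 26

26


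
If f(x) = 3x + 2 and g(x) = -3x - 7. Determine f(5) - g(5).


f(5) = 17
g(5) = -22
Difference = 39

39


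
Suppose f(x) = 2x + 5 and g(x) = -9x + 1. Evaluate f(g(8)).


g(8) = -71
f(-71) = -137

-137


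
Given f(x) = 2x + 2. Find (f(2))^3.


f(2) = 6
(6)^3 = 216

216


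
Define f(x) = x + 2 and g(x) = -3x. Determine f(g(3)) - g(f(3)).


f(g(3)) = -7
g(f(3)) = -15
Difference = 8

8


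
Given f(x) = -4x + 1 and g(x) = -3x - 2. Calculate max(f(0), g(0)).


f(0) = 1
g(0) = -2
max = 1

1


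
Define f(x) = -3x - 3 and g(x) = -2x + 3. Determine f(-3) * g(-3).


f(-3) = 6
g(-3) = 9
Product = 54

54


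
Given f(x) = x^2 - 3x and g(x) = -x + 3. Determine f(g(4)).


g(4) = -1
f(-1) = 1*(-1)^2 - 3*(-1) = 4

4


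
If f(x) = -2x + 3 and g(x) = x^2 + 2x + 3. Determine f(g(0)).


g(0) = 3
f(3) = -3

-3


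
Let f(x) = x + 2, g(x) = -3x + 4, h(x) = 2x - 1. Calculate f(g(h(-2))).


h(-2) = -5
g(-5) = 19
f(19) = 21

21


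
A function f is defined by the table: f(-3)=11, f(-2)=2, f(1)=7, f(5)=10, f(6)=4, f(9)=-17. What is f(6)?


Reading from the table at x = 6

4


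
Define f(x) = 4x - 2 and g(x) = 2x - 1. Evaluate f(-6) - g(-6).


f(-6) = -26
g(-6) = -13
Difference = -13

-13


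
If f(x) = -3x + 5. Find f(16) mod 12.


f(16) = -43
-43 mod 12 = 5

5


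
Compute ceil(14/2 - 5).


14/2 = 7
7 - 5 = 2
ceil(2) = 2

2


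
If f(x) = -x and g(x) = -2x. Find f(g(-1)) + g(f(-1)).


f(g(-1)) = -2
g(f(-1)) = -2
Sum = -4

-4


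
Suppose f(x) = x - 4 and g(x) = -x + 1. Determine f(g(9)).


-12


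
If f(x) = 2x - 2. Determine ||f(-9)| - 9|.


f(-9) = -20
|-20| = 20
|20 - 9| = 11

11


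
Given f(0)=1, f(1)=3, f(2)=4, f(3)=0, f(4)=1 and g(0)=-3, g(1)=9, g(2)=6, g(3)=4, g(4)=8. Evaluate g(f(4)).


f(4) = 1
g(1) = 9

9


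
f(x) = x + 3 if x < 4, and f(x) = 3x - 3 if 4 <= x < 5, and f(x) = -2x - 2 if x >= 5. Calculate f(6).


6 satisfies x >= 5
f(6) = -14

-14


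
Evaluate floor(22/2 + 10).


22/2 = 11
11 + 10 = 21
floor(21) = 21

21


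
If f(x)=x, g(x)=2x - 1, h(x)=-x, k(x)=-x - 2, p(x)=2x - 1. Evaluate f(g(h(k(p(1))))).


p(1) = 1
k(1) = -3
h(-3) = 3
g(3) = 5
f(5) = 5

5


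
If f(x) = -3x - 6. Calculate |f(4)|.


f(4) = -18
|-18| = 18

18


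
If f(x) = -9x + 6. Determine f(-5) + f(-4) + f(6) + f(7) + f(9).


f(-5) = 51
f(-4) = 42
f(6) = -48
f(7) = -57
f(9) = -75
Sum = -87

-87


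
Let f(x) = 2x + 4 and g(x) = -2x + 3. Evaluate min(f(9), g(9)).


f(9) = 22
g(9) = -15
min = -15

-15


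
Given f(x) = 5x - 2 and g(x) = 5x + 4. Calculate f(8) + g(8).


f(8) = 38
g(8) = 44
Sum = 82

82


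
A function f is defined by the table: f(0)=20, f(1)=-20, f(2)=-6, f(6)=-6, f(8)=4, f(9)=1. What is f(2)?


Reading from the table at x = 2

-6


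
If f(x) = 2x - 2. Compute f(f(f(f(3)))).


f(3) = 4
f(4) = 6
f(6) = 10
f(10) = 18

18


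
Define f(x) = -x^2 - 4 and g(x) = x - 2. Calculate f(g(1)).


g(1) = -1
f(-1) = (-1)*(-1)^2 - 4 = -5

-5


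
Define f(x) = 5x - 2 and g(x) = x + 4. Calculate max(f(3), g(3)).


f(3) = 13
g(3) = 7
max = 13

13


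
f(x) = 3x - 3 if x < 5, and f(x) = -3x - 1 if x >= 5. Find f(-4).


-15


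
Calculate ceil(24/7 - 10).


-6


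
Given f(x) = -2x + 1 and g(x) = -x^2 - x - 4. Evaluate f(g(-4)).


g(-4) = -16
f(-16) = 33

33


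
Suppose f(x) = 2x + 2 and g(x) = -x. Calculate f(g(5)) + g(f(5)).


-20


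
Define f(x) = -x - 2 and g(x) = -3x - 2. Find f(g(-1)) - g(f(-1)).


f(g(-1)) = -3
g(f(-1)) = 1
Difference = -4

-4


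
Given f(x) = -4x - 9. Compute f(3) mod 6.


f(3) = -21
-21 mod 6 = 3

3


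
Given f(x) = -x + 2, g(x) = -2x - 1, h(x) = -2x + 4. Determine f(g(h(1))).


h(1) = 2
g(2) = -5
f(-5) = 7

7


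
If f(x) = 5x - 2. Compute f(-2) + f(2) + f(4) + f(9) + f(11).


f(-2) = -12
f(2) = 8
f(4) = 18
f(9) = 43
f(11) = 53
Sum = 110

110


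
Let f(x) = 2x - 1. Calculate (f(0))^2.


1


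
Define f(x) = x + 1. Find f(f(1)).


3


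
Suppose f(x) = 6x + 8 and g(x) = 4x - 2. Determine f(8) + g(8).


86


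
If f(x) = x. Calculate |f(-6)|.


f(-6) = -6
|-6| = 6

6


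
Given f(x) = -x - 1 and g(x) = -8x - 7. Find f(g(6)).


g(6) = -55
f(-55) = 54

54


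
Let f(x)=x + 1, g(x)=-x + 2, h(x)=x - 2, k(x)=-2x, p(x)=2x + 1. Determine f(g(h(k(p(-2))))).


-1


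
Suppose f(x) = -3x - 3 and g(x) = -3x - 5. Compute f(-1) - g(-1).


f(-1) = 0
g(-1) = -2
Difference = 2

2


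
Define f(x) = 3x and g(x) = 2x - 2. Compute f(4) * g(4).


f(4) = 12
g(4) = 6
Product = 72

72


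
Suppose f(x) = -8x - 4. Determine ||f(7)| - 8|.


f(7) = -60
|-60| = 60
|60 - 8| = 52

52


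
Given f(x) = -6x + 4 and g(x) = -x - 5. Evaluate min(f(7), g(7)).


f(7) = -38
g(7) = -12
min = -38

-38


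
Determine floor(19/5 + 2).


19/5 = 3.8
3.8 + 2 = 5.8
floor(5.8) = 5

5


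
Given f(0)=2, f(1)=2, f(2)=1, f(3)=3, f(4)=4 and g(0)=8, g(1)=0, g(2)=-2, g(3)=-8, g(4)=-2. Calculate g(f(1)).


f(1) = 2
g(2) = -2

-2


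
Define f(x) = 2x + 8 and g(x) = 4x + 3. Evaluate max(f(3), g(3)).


f(3) = 14
g(3) = 15
max = 15

15


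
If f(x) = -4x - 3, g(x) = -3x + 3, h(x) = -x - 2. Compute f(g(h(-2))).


h(-2) = 0
g(0) = 3
f(3) = -15

-15


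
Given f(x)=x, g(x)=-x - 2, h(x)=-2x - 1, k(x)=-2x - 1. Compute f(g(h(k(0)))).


k(0) = -1
h(-1) = 1
g(1) = -3
f(-3) = -3

-3


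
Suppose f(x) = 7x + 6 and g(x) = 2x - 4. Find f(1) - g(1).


f(1) = 13
g(1) = -2
Difference = 15

15


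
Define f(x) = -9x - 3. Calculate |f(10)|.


93


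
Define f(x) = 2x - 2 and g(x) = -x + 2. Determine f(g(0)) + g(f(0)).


f(g(0)) = 2
g(f(0)) = 4
Sum = 6

6


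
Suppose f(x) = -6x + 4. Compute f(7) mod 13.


f(7) = -38
-38 mod 13 = 1

1


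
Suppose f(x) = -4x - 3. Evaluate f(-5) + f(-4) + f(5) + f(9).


-32


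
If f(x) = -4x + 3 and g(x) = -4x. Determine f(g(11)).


g(11) = -44
f(-44) = 179

179


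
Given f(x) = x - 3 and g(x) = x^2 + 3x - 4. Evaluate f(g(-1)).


g(-1) = -6
f(-6) = -9

-9


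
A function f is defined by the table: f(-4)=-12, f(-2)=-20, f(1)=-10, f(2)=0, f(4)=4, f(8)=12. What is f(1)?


-10


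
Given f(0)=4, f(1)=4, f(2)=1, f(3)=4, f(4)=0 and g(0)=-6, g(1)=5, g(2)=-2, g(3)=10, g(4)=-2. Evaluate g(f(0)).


-2


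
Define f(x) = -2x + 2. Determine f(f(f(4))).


f(4) = -6
f(-6) = 14
f(14) = -26

-26


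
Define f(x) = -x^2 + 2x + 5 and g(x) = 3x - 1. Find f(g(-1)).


g(-1) = -4
f(-4) = (-1)*(-4)^2 + 2*(-4) + 5 = -19

-19


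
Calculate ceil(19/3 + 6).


19/3 = 6.3333
6.3333 + 6 = 12.3333
ceil(12.3333) = 13

13


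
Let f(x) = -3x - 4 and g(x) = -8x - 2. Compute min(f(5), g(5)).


f(5) = -19
g(5) = -42
min = -42

-42


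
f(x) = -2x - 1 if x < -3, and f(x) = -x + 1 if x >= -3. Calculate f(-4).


-4 satisfies x < -3
f(-4) = 7

7


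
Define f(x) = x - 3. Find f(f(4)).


f(4) = 1
f(1) = -2

-2


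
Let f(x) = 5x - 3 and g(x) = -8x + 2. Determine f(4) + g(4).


-13


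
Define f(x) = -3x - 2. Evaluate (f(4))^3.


-2744


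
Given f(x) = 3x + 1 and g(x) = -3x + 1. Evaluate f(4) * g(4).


f(4) = 13
g(4) = -11
Product = -143

-143


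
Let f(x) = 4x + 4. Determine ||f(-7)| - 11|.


f(-7) = -24
|-24| = 24
|24 - 11| = 13

13


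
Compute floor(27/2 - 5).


27/2 = 13.5
13.5 - 5 = 8.5
floor(8.5) = 8

8


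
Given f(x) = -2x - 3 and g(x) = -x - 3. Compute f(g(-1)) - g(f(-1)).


f(g(-1)) = 1
g(f(-1)) = -2
Difference = 3

3


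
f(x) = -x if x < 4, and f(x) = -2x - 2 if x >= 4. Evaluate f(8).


8 satisfies x >= 4
f(8) = -18

-18


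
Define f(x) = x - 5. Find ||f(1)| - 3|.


f(1) = -4
|-4| = 4
|4 - 3| = 1

1


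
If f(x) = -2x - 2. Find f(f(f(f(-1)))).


f(-1) = 0
f(0) = -2
f(-2) = 2
f(2) = -6

-6


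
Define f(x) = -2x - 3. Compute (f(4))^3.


-1331


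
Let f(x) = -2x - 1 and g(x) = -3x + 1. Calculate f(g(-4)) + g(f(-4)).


f(g(-4)) = -27
g(f(-4)) = -20
Sum = -47

-47


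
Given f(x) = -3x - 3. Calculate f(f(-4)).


f(-4) = 9
f(9) = -30

-30


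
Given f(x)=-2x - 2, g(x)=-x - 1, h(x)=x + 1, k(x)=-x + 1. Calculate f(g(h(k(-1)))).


k(-1) = 2
h(2) = 3
g(3) = -4
f(-4) = 6

6


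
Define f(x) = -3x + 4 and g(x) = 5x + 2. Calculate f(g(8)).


g(8) = 42
f(42) = -122

-122


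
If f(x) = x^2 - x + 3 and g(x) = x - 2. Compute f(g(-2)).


g(-2) = -4
f(-4) = 1*(-4)^2 - 1*(-4) + 3 = 23

23


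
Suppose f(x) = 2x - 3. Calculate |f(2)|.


f(2) = 1
|1| = 1

1


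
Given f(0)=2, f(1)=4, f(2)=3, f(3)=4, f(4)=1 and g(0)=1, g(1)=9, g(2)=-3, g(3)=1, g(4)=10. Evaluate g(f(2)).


1


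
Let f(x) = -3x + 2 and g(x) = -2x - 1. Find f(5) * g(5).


143


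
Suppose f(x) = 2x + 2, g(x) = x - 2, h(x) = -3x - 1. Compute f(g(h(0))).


h(0) = -1
g(-1) = -3
f(-3) = -4

-4


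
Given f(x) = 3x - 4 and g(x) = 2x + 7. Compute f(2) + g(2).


13


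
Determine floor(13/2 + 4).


13/2 = 6.5
6.5 + 4 = 10.5
floor(10.5) = 10

10


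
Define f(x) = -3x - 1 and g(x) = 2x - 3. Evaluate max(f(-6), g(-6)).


f(-6) = 17
g(-6) = -15
max = 17

17


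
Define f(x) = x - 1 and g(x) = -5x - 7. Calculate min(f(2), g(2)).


f(2) = 1
g(2) = -17
min = -17

-17


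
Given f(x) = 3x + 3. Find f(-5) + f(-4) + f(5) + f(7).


f(-5) = -12
f(-4) = -9
f(5) = 18
f(7) = 24
Sum = 21

21


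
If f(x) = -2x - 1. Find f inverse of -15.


Solve -2x - 1 = -15
x = (-15 + 1) / (-2) = 7

7


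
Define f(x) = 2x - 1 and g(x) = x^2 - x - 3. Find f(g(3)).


5


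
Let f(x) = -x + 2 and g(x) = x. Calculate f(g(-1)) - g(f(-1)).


f(g(-1)) = 3
g(f(-1)) = 3
Difference = 0

0


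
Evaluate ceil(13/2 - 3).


13/2 = 6.5
6.5 - 3 = 3.5
ceil(3.5) = 4

4


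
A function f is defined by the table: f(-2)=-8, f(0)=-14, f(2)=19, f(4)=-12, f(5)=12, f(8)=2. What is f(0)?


Reading from the table at x = 0

-14


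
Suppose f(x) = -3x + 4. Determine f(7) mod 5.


f(7) = -17
-17 mod 5 = 3

3


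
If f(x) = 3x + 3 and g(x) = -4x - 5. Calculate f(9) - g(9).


f(9) = 30
g(9) = -41
Difference = 71

71


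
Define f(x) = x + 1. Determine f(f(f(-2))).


f(-2) = -1
f(-1) = 0
f(0) = 1

1


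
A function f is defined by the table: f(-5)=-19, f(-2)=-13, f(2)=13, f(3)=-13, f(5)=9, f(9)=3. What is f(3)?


Reading from the table at x = 3

-13


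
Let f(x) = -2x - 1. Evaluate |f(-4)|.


f(-4) = 7
|7| = 7

7


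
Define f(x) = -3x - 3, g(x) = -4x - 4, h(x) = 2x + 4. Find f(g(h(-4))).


h(-4) = -4
g(-4) = 12
f(12) = -39

-39


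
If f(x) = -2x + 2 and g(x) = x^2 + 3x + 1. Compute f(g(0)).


0


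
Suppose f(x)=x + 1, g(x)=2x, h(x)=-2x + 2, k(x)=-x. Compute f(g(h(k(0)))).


k(0) = 0
h(0) = 2
g(2) = 4
f(4) = 5

5


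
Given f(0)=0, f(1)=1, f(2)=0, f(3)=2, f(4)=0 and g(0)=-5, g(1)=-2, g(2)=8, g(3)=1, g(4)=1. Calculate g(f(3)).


f(3) = 2
g(2) = 8

8


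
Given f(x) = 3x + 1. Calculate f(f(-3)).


f(-3) = -8
f(-8) = -23

-23


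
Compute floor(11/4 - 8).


11/4 = 2.75
2.75 - 8 = -5.25
floor(-5.25) = -6

-6


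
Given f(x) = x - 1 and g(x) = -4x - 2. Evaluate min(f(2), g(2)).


f(2) = 1
g(2) = -10
min = -10

-10


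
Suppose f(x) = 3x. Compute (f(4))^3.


f(4) = 12
(12)^3 = 1728

1728


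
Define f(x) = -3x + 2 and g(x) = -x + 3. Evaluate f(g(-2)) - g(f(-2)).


f(g(-2)) = -13
g(f(-2)) = -5
Difference = -8

-8


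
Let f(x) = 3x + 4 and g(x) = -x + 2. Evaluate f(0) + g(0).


f(0) = 4
g(0) = 2
Sum = 6

6


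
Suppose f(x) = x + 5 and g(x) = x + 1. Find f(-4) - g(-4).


f(-4) = 1
g(-4) = -3
Difference = 4

4


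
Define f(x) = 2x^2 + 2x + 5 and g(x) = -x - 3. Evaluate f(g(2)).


g(2) = -5
f(-5) = 2*(-5)^2 + 2*(-5) + 5 = 45

45


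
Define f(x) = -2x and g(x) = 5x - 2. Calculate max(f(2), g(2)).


8


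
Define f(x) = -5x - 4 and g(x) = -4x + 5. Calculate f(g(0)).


-29


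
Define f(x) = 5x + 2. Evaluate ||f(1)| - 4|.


f(1) = 7
|7| = 7
|7 - 4| = 3

3


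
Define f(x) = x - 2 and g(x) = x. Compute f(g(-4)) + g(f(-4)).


f(g(-4)) = -6
g(f(-4)) = -6
Sum = -12

-12


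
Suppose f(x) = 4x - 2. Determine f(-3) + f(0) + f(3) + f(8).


f(-3) = -14
f(0) = -2
f(3) = 10
f(8) = 30
Sum = 24

24


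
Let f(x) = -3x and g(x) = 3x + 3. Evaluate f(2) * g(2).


f(2) = -6
g(2) = 9
Product = -54

-54


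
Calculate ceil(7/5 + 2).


7/5 = 1.4
1.4 + 2 = 3.4
ceil(3.4) = 4

4


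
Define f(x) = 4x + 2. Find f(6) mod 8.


2


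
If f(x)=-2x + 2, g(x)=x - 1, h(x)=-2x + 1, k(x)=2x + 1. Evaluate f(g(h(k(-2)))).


k(-2) = -3
h(-3) = 7
g(7) = 6
f(6) = -10

-10


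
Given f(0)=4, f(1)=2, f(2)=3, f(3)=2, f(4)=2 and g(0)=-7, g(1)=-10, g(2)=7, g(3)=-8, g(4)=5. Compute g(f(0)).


5


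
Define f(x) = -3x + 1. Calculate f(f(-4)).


f(-4) = 13
f(13) = -38

-38


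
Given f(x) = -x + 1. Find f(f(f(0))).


1


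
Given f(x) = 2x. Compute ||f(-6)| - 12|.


f(-6) = -12
|-12| = 12
|12 - 12| = 0

0


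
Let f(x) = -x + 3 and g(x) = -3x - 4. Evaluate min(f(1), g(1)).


f(1) = 2
g(1) = -7
min = -7

-7


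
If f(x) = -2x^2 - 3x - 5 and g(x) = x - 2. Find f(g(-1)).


g(-1) = -3
f(-3) = (-2)*(-3)^2 - 3*(-3) - 5 = -14

-14


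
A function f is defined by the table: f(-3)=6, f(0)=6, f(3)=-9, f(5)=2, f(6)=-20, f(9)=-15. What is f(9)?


Reading from the table at x = 9

-15


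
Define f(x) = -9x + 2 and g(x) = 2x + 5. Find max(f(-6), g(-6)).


f(-6) = 56
g(-6) = -7
max = 56

56


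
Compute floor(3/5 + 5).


3/5 = 0.6
0.6 + 5 = 5.6
floor(5.6) = 5

5


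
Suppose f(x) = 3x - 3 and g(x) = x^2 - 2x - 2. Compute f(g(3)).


g(3) = 1
f(1) = 0

0


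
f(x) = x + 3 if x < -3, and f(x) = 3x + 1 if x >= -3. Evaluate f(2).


2 satisfies x >= -3
f(2) = 7

7


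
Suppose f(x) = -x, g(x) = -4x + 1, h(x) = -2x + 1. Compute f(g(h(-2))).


h(-2) = 5
g(5) = -19
f(-19) = 19

19


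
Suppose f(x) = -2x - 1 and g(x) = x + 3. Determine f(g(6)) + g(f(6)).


-29


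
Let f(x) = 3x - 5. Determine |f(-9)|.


f(-9) = -32
|-32| = 32

32


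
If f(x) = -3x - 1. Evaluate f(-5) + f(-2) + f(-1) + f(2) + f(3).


f(-5) = 14
f(-2) = 5
f(-1) = 2
f(2) = -7
f(3) = -10
Sum = 4

4


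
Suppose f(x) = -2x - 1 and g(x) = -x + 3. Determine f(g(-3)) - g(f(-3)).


f(g(-3)) = -13
g(f(-3)) = -2
Difference = -11

-11


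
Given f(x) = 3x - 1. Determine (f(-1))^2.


f(-1) = -4
(-4)^2 = 16

16


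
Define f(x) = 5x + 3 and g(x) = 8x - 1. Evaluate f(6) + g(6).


80


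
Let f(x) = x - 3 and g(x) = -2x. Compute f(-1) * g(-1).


f(-1) = -4
g(-1) = 2
Product = -8

-8


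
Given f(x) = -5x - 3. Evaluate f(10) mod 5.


f(10) = -53
-53 mod 5 = 2

2


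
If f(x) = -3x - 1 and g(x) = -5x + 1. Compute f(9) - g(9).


f(9) = -28
g(9) = -44
Difference = 16

16


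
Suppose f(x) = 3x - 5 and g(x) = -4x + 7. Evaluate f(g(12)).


g(12) = -41
f(-41) = -128

-128


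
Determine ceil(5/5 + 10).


5/5 = 1
1 + 10 = 11
ceil(11) = 11

11


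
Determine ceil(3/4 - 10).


3/4 = 0.75
0.75 - 10 = -9.25
ceil(-9.25) = -9

-9


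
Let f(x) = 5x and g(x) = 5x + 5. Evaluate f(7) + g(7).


f(7) = 35
g(7) = 40
Sum = 75

75


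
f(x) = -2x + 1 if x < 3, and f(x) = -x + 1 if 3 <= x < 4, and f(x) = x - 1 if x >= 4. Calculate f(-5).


-5 satisfies x < 3
f(-5) = 11

11


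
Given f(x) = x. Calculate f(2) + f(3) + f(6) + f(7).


f(2) = 2
f(3) = 3
f(6) = 6
f(7) = 7
Sum = 18

18


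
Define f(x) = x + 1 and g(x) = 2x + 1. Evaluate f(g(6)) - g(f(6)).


f(g(6)) = 14
g(f(6)) = 15
Difference = -1

-1


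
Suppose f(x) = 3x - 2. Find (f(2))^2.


16


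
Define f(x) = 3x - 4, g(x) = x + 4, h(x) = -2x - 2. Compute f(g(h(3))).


h(3) = -8
g(-8) = -4
f(-4) = -16

-16


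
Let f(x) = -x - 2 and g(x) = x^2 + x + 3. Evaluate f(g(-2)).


g(-2) = 5
f(5) = -7

-7


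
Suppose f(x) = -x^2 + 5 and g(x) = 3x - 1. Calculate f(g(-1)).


g(-1) = -4
f(-4) = (-1)*(-4)^2 + 5 = -11

-11


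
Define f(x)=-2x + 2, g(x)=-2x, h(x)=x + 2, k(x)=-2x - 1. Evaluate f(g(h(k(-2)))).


k(-2) = 3
h(3) = 5
g(5) = -10
f(-10) = 22

22


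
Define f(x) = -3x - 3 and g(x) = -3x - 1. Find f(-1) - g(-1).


f(-1) = 0
g(-1) = 2
Difference = -2

-2


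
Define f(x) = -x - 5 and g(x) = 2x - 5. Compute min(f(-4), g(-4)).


f(-4) = -1
g(-4) = -13
min = -13

-13


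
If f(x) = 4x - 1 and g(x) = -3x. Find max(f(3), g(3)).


11


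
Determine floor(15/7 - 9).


15/7 = 2.1429
2.1429 - 9 = -6.8571
floor(-6.8571) = -7

-7


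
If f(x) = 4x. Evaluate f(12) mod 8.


f(12) = 48
48 mod 8 = 0

0


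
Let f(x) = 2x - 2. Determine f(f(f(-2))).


f(-2) = -6
f(-6) = -14
f(-14) = -30

-30


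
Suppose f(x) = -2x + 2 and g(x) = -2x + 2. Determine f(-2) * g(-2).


f(-2) = 6
g(-2) = 6
Product = 36

36


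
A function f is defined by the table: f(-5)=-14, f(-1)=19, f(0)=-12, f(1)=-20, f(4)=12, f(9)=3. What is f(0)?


-12


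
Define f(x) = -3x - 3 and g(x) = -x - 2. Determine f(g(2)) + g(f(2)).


f(g(2)) = 9
g(f(2)) = 7
Sum = 16

16


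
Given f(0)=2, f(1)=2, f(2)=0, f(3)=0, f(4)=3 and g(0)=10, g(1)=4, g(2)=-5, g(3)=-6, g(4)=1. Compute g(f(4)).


f(4) = 3
g(3) = -6

-6


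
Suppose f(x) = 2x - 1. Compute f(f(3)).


f(3) = 5
f(5) = 9

9


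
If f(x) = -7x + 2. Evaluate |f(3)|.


19


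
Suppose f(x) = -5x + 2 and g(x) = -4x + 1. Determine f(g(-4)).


g(-4) = 17
f(17) = -83

-83


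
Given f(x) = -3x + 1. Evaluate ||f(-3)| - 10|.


f(-3) = 10
|10| = 10
|10 - 10| = 0

0


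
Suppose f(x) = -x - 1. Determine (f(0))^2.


f(0) = -1
(-1)^2 = 1

1


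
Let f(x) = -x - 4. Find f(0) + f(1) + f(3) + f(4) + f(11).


-39


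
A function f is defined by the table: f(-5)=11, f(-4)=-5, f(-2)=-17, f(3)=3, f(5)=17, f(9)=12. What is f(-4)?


-5


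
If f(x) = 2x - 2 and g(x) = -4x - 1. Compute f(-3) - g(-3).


f(-3) = -8
g(-3) = 11
Difference = -19

-19


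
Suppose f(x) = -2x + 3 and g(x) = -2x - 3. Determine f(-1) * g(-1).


f(-1) = 5
g(-1) = -1
Product = -5

-5


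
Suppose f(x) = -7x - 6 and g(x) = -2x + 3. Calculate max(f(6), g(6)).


f(6) = -48
g(6) = -9
max = -9

-9


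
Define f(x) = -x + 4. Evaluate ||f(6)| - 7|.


f(6) = -2
|-2| = 2
|2 - 7| = 5

5


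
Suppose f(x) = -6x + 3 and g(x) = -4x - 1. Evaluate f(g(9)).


g(9) = -37
f(-37) = 225

225


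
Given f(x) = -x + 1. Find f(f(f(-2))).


f(-2) = 3
f(3) = -2
f(-2) = 3

3


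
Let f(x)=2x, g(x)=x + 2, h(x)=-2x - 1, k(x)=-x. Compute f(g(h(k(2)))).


k(2) = -2
h(-2) = 3
g(3) = 5
f(5) = 10

10


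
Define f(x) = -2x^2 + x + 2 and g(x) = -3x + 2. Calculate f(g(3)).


g(3) = -7
f(-7) = (-2)*(-7)^2 + 1*(-7) + 2 = -103

-103


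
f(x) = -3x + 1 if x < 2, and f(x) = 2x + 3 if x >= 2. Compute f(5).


5 satisfies x >= 2
f(5) = 13

13


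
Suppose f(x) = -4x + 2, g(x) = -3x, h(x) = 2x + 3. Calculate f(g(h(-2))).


h(-2) = -1
g(-1) = 3
f(3) = -10

-10


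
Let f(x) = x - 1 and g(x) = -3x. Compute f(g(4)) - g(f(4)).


f(g(4)) = -13
g(f(4)) = -9
Difference = -4

-4


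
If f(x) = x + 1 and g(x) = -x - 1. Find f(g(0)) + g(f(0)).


f(g(0)) = 0
g(f(0)) = -2
Sum = -2

-2


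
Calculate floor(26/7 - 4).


26/7 = 3.7143
3.7143 - 4 = -0.2857
floor(-0.2857) = -1

-1


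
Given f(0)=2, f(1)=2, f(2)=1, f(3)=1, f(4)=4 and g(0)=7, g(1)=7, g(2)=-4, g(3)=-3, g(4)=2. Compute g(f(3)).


f(3) = 1
g(1) = 7

7


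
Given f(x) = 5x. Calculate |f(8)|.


f(8) = 40
|40| = 40

40


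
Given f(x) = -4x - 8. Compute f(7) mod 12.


f(7) = -36
-36 mod 12 = 0

0


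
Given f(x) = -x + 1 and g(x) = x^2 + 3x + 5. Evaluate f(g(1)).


g(1) = 9
f(9) = -8

-8


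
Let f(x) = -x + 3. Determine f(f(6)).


f(6) = -3
f(-3) = 6

6


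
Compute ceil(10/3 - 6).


10/3 = 3.3333
3.3333 - 6 = -2.6667
ceil(-2.6667) = -2

-2


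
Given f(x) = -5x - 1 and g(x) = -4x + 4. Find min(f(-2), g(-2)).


f(-2) = 9
g(-2) = 12
min = 9

9


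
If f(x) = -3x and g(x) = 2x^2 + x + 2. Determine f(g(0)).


g(0) = 2
f(2) = -6

-6


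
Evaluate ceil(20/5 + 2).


20/5 = 4
4 + 2 = 6
ceil(6) = 6

6


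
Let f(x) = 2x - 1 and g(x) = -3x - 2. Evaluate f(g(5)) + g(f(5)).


f(g(5)) = -35
g(f(5)) = -29
Sum = -64

-64


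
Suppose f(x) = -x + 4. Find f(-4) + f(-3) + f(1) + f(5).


f(-4) = 8
f(-3) = 7
f(1) = 3
f(5) = -1
Sum = 17

17


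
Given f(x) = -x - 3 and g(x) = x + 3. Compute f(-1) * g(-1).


f(-1) = -2
g(-1) = 2
Product = -4

-4


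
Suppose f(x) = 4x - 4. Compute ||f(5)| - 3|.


f(5) = 16
|16| = 16
|16 - 3| = 13

13


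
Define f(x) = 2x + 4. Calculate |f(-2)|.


f(-2) = 0
|0| = 0

0


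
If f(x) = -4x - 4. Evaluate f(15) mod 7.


6


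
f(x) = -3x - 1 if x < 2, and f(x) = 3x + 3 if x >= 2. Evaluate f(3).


3 satisfies x >= 2
f(3) = 12

12


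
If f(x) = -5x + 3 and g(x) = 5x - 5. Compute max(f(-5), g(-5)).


f(-5) = 28
g(-5) = -30
max = 28

28


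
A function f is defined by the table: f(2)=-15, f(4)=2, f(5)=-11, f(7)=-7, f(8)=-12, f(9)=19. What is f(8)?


Reading from the table at x = 8

-12


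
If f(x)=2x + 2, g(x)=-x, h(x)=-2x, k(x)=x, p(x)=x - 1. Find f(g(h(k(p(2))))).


p(2) = 1
k(1) = 1
h(1) = -2
g(-2) = 2
f(2) = 6

6


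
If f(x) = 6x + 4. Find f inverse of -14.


Solve 6x + 4 = -14
x = (-14 - 4) / 6 = -3

-3


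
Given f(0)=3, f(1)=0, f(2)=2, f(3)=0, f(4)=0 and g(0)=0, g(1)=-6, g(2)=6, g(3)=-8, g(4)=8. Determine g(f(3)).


f(3) = 0
g(0) = 0

0


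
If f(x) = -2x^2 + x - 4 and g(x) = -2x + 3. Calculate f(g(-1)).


g(-1) = 5
f(5) = (-2)*(5)^2 + 1*(5) - 4 = -49

-49


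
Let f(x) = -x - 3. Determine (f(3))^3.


f(3) = -6
(-6)^3 = -216

-216


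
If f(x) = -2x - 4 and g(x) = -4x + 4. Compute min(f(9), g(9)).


f(9) = -22
g(9) = -32
min = -32

-32


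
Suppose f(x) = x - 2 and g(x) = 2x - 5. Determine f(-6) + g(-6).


f(-6) = -8
g(-6) = -17
Sum = -25

-25


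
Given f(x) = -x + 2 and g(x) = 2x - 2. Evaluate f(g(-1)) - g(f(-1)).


f(g(-1)) = 6
g(f(-1)) = 4
Difference = 2

2


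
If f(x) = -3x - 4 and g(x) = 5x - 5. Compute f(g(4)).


g(4) = 15
f(15) = -49

-49


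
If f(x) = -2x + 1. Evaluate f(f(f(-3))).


27


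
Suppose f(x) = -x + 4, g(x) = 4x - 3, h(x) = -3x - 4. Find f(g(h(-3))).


h(-3) = 5
g(5) = 17
f(17) = -13

-13


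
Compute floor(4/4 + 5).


4/4 = 1
1 + 5 = 6
floor(6) = 6

6


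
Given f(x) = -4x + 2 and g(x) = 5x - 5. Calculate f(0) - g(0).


f(0) = 2
g(0) = -5
Difference = 7

7


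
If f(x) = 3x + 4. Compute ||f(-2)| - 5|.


f(-2) = -2
|-2| = 2
|2 - 5| = 3

3


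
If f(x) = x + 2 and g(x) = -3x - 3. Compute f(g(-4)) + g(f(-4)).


f(g(-4)) = 11
g(f(-4)) = 3
Sum = 14

14


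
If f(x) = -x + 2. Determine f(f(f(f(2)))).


2


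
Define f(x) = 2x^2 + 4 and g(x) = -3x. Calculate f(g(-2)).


g(-2) = 6
f(6) = 2*(6)^2 + 4 = 76

76


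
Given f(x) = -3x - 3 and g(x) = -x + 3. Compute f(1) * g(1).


f(1) = -6
g(1) = 2
Product = -12

-12


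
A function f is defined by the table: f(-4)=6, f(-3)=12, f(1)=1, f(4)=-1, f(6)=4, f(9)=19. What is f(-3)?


Reading from the table at x = -3

12


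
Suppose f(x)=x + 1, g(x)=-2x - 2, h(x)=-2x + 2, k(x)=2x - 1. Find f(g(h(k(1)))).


k(1) = 1
h(1) = 0
g(0) = -2
f(-2) = -1

-1


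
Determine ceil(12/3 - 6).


-2


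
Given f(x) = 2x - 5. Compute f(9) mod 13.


f(9) = 13
13 mod 13 = 0

0


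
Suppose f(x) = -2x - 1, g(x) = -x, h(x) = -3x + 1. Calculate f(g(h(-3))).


19


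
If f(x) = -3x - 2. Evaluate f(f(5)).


f(5) = -17
f(-17) = 49

49


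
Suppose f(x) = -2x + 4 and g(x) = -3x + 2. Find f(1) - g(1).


f(1) = 2
g(1) = -1
Difference = 3

3


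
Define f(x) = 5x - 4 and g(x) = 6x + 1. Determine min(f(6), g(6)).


f(6) = 26
g(6) = 37
min = 26

26


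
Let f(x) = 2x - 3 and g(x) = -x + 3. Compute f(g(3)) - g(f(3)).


f(g(3)) = -3
g(f(3)) = 0
Difference = -3

-3
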